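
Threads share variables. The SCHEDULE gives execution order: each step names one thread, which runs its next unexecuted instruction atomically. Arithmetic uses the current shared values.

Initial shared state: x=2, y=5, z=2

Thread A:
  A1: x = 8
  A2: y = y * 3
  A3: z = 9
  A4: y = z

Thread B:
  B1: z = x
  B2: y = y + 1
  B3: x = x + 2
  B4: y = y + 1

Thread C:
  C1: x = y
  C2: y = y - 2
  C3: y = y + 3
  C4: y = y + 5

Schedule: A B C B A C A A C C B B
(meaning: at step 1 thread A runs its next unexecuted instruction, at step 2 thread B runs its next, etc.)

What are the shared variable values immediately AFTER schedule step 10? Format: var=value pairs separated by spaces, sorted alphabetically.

Step 1: thread A executes A1 (x = 8). Shared: x=8 y=5 z=2. PCs: A@1 B@0 C@0
Step 2: thread B executes B1 (z = x). Shared: x=8 y=5 z=8. PCs: A@1 B@1 C@0
Step 3: thread C executes C1 (x = y). Shared: x=5 y=5 z=8. PCs: A@1 B@1 C@1
Step 4: thread B executes B2 (y = y + 1). Shared: x=5 y=6 z=8. PCs: A@1 B@2 C@1
Step 5: thread A executes A2 (y = y * 3). Shared: x=5 y=18 z=8. PCs: A@2 B@2 C@1
Step 6: thread C executes C2 (y = y - 2). Shared: x=5 y=16 z=8. PCs: A@2 B@2 C@2
Step 7: thread A executes A3 (z = 9). Shared: x=5 y=16 z=9. PCs: A@3 B@2 C@2
Step 8: thread A executes A4 (y = z). Shared: x=5 y=9 z=9. PCs: A@4 B@2 C@2
Step 9: thread C executes C3 (y = y + 3). Shared: x=5 y=12 z=9. PCs: A@4 B@2 C@3
Step 10: thread C executes C4 (y = y + 5). Shared: x=5 y=17 z=9. PCs: A@4 B@2 C@4

Answer: x=5 y=17 z=9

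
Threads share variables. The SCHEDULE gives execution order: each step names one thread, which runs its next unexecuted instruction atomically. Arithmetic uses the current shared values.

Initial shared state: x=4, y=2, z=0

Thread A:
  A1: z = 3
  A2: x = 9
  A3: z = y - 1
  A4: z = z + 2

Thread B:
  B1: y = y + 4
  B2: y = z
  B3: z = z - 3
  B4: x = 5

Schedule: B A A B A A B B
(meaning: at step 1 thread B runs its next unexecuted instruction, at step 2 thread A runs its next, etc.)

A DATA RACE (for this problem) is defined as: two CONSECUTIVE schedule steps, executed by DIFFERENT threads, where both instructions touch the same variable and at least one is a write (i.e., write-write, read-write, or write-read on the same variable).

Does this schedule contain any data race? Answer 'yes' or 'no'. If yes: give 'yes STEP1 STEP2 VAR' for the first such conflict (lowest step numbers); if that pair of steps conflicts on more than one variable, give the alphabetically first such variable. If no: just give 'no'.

Answer: yes 4 5 y

Derivation:
Steps 1,2: B(r=y,w=y) vs A(r=-,w=z). No conflict.
Steps 2,3: same thread (A). No race.
Steps 3,4: A(r=-,w=x) vs B(r=z,w=y). No conflict.
Steps 4,5: B(y = z) vs A(z = y - 1). RACE on y (W-R), z (R-W). Multiple vars; alphabetically first is y.
Steps 5,6: same thread (A). No race.
Steps 6,7: A(z = z + 2) vs B(z = z - 3). RACE on z (W-W).
Steps 7,8: same thread (B). No race.
First conflict at steps 4,5.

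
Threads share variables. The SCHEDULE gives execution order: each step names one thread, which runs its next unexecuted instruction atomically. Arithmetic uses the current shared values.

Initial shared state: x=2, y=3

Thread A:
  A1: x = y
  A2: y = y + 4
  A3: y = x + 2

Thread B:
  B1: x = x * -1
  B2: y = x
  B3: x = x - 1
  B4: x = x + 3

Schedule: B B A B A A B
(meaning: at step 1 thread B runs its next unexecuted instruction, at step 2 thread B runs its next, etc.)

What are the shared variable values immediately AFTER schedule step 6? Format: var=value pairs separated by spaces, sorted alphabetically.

Answer: x=-3 y=-1

Derivation:
Step 1: thread B executes B1 (x = x * -1). Shared: x=-2 y=3. PCs: A@0 B@1
Step 2: thread B executes B2 (y = x). Shared: x=-2 y=-2. PCs: A@0 B@2
Step 3: thread A executes A1 (x = y). Shared: x=-2 y=-2. PCs: A@1 B@2
Step 4: thread B executes B3 (x = x - 1). Shared: x=-3 y=-2. PCs: A@1 B@3
Step 5: thread A executes A2 (y = y + 4). Shared: x=-3 y=2. PCs: A@2 B@3
Step 6: thread A executes A3 (y = x + 2). Shared: x=-3 y=-1. PCs: A@3 B@3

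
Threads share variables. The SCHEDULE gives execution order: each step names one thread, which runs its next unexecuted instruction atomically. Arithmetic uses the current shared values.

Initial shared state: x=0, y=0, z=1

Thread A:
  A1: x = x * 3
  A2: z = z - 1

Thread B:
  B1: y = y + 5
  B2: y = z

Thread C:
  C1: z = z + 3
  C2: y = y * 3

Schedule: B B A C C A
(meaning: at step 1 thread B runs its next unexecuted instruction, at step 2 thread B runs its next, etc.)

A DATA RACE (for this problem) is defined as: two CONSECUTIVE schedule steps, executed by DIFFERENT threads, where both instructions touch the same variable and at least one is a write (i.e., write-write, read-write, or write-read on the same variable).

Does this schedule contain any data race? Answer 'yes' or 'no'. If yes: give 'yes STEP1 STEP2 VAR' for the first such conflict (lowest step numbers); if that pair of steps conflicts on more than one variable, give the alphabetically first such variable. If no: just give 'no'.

Answer: no

Derivation:
Steps 1,2: same thread (B). No race.
Steps 2,3: B(r=z,w=y) vs A(r=x,w=x). No conflict.
Steps 3,4: A(r=x,w=x) vs C(r=z,w=z). No conflict.
Steps 4,5: same thread (C). No race.
Steps 5,6: C(r=y,w=y) vs A(r=z,w=z). No conflict.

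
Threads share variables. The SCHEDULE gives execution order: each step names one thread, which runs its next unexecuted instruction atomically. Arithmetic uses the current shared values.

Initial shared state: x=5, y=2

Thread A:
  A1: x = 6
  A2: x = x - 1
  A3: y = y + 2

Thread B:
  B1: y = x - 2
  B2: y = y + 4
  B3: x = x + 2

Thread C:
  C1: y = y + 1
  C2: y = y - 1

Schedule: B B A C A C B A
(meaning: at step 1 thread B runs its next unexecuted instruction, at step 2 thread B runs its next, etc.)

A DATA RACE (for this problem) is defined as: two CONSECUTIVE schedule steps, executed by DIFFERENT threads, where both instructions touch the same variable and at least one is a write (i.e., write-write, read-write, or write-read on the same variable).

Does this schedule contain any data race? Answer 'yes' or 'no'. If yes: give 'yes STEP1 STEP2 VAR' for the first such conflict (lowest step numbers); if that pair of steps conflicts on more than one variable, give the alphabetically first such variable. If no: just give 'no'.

Steps 1,2: same thread (B). No race.
Steps 2,3: B(r=y,w=y) vs A(r=-,w=x). No conflict.
Steps 3,4: A(r=-,w=x) vs C(r=y,w=y). No conflict.
Steps 4,5: C(r=y,w=y) vs A(r=x,w=x). No conflict.
Steps 5,6: A(r=x,w=x) vs C(r=y,w=y). No conflict.
Steps 6,7: C(r=y,w=y) vs B(r=x,w=x). No conflict.
Steps 7,8: B(r=x,w=x) vs A(r=y,w=y). No conflict.

Answer: no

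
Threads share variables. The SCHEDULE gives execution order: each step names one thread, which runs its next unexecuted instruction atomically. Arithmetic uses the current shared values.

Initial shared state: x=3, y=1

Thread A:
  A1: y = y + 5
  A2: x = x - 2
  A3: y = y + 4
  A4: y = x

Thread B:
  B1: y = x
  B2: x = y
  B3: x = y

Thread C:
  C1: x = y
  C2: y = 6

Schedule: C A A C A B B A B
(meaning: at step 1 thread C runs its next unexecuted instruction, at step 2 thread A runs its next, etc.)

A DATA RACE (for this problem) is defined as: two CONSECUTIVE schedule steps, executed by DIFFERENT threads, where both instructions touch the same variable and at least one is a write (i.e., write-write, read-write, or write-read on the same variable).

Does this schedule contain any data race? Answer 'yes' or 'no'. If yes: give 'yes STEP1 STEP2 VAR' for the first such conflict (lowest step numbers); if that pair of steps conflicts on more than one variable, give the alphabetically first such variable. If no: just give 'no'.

Answer: yes 1 2 y

Derivation:
Steps 1,2: C(x = y) vs A(y = y + 5). RACE on y (R-W).
Steps 2,3: same thread (A). No race.
Steps 3,4: A(r=x,w=x) vs C(r=-,w=y). No conflict.
Steps 4,5: C(y = 6) vs A(y = y + 4). RACE on y (W-W).
Steps 5,6: A(y = y + 4) vs B(y = x). RACE on y (W-W).
Steps 6,7: same thread (B). No race.
Steps 7,8: B(x = y) vs A(y = x). RACE on x (W-R), y (R-W). Multiple vars; alphabetically first is x.
Steps 8,9: A(y = x) vs B(x = y). RACE on x (R-W), y (W-R). Multiple vars; alphabetically first is x.
First conflict at steps 1,2.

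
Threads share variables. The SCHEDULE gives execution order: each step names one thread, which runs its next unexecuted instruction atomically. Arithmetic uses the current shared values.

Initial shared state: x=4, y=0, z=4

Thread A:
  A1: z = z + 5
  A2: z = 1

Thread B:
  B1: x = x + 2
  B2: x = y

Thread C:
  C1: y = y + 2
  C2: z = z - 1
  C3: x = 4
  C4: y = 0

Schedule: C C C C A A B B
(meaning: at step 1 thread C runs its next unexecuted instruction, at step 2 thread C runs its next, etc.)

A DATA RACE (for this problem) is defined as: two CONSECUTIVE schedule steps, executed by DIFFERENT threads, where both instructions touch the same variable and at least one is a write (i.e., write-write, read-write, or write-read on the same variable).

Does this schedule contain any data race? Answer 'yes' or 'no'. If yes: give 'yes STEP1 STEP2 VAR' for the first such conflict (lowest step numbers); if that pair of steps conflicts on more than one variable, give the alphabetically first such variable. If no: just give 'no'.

Steps 1,2: same thread (C). No race.
Steps 2,3: same thread (C). No race.
Steps 3,4: same thread (C). No race.
Steps 4,5: C(r=-,w=y) vs A(r=z,w=z). No conflict.
Steps 5,6: same thread (A). No race.
Steps 6,7: A(r=-,w=z) vs B(r=x,w=x). No conflict.
Steps 7,8: same thread (B). No race.

Answer: no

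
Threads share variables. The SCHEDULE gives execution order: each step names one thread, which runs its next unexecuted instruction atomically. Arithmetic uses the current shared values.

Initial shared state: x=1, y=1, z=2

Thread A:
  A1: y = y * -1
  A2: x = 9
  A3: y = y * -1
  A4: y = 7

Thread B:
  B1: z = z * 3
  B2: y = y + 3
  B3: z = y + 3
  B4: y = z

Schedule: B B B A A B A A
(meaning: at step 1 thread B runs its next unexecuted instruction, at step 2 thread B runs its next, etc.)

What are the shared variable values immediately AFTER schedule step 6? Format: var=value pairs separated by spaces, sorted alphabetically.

Step 1: thread B executes B1 (z = z * 3). Shared: x=1 y=1 z=6. PCs: A@0 B@1
Step 2: thread B executes B2 (y = y + 3). Shared: x=1 y=4 z=6. PCs: A@0 B@2
Step 3: thread B executes B3 (z = y + 3). Shared: x=1 y=4 z=7. PCs: A@0 B@3
Step 4: thread A executes A1 (y = y * -1). Shared: x=1 y=-4 z=7. PCs: A@1 B@3
Step 5: thread A executes A2 (x = 9). Shared: x=9 y=-4 z=7. PCs: A@2 B@3
Step 6: thread B executes B4 (y = z). Shared: x=9 y=7 z=7. PCs: A@2 B@4

Answer: x=9 y=7 z=7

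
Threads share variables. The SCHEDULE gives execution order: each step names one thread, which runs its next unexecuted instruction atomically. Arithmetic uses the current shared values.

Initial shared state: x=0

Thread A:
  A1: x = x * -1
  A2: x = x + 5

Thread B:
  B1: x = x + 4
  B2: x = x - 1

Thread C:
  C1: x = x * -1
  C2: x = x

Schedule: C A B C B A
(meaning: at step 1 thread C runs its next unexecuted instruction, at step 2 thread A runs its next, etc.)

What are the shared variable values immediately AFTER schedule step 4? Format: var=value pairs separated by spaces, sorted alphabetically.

Step 1: thread C executes C1 (x = x * -1). Shared: x=0. PCs: A@0 B@0 C@1
Step 2: thread A executes A1 (x = x * -1). Shared: x=0. PCs: A@1 B@0 C@1
Step 3: thread B executes B1 (x = x + 4). Shared: x=4. PCs: A@1 B@1 C@1
Step 4: thread C executes C2 (x = x). Shared: x=4. PCs: A@1 B@1 C@2

Answer: x=4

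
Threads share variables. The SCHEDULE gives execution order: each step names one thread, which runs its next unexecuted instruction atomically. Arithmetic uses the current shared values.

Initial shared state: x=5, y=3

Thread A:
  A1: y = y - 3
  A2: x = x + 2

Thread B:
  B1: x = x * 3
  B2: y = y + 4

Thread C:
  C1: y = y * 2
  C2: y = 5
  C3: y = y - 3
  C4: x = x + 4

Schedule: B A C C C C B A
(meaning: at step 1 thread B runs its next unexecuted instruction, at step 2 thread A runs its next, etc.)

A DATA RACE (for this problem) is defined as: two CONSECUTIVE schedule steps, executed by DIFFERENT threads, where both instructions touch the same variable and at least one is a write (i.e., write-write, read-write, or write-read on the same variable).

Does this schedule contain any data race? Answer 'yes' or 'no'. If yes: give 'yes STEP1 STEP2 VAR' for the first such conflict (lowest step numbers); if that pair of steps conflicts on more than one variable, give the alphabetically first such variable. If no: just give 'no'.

Answer: yes 2 3 y

Derivation:
Steps 1,2: B(r=x,w=x) vs A(r=y,w=y). No conflict.
Steps 2,3: A(y = y - 3) vs C(y = y * 2). RACE on y (W-W).
Steps 3,4: same thread (C). No race.
Steps 4,5: same thread (C). No race.
Steps 5,6: same thread (C). No race.
Steps 6,7: C(r=x,w=x) vs B(r=y,w=y). No conflict.
Steps 7,8: B(r=y,w=y) vs A(r=x,w=x). No conflict.
First conflict at steps 2,3.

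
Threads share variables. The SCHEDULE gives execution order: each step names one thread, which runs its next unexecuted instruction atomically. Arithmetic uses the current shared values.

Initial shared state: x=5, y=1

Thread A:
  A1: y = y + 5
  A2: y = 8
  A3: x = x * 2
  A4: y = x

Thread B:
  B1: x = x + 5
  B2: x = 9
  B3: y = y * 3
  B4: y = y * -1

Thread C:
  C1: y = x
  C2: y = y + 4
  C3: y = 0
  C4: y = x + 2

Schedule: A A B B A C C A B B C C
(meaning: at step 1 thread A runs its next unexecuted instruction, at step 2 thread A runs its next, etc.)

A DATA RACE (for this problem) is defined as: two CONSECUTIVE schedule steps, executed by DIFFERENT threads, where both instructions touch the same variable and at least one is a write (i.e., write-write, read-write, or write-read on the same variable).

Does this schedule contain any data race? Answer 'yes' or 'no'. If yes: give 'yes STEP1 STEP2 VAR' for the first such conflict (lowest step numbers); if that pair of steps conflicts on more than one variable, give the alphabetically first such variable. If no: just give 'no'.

Answer: yes 4 5 x

Derivation:
Steps 1,2: same thread (A). No race.
Steps 2,3: A(r=-,w=y) vs B(r=x,w=x). No conflict.
Steps 3,4: same thread (B). No race.
Steps 4,5: B(x = 9) vs A(x = x * 2). RACE on x (W-W).
Steps 5,6: A(x = x * 2) vs C(y = x). RACE on x (W-R).
Steps 6,7: same thread (C). No race.
Steps 7,8: C(y = y + 4) vs A(y = x). RACE on y (W-W).
Steps 8,9: A(y = x) vs B(y = y * 3). RACE on y (W-W).
Steps 9,10: same thread (B). No race.
Steps 10,11: B(y = y * -1) vs C(y = 0). RACE on y (W-W).
Steps 11,12: same thread (C). No race.
First conflict at steps 4,5.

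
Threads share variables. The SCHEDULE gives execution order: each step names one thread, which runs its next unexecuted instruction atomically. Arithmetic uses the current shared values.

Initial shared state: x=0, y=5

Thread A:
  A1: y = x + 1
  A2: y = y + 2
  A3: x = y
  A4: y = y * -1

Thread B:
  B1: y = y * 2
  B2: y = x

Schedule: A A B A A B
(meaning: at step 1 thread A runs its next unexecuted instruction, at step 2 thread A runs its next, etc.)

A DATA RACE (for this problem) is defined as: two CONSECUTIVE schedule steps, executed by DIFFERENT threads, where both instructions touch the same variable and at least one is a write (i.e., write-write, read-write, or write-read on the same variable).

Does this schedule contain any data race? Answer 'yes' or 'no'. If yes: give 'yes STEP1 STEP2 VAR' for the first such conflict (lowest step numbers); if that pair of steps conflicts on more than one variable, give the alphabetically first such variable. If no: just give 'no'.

Steps 1,2: same thread (A). No race.
Steps 2,3: A(y = y + 2) vs B(y = y * 2). RACE on y (W-W).
Steps 3,4: B(y = y * 2) vs A(x = y). RACE on y (W-R).
Steps 4,5: same thread (A). No race.
Steps 5,6: A(y = y * -1) vs B(y = x). RACE on y (W-W).
First conflict at steps 2,3.

Answer: yes 2 3 y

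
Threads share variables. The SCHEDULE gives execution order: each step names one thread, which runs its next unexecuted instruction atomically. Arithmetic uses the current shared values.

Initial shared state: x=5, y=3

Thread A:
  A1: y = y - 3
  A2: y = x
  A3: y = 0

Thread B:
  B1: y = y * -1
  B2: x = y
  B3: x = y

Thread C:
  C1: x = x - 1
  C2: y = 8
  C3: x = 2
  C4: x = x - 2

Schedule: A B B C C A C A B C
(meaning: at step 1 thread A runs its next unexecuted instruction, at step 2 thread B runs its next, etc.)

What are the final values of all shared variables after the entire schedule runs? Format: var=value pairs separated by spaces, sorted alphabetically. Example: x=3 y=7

Step 1: thread A executes A1 (y = y - 3). Shared: x=5 y=0. PCs: A@1 B@0 C@0
Step 2: thread B executes B1 (y = y * -1). Shared: x=5 y=0. PCs: A@1 B@1 C@0
Step 3: thread B executes B2 (x = y). Shared: x=0 y=0. PCs: A@1 B@2 C@0
Step 4: thread C executes C1 (x = x - 1). Shared: x=-1 y=0. PCs: A@1 B@2 C@1
Step 5: thread C executes C2 (y = 8). Shared: x=-1 y=8. PCs: A@1 B@2 C@2
Step 6: thread A executes A2 (y = x). Shared: x=-1 y=-1. PCs: A@2 B@2 C@2
Step 7: thread C executes C3 (x = 2). Shared: x=2 y=-1. PCs: A@2 B@2 C@3
Step 8: thread A executes A3 (y = 0). Shared: x=2 y=0. PCs: A@3 B@2 C@3
Step 9: thread B executes B3 (x = y). Shared: x=0 y=0. PCs: A@3 B@3 C@3
Step 10: thread C executes C4 (x = x - 2). Shared: x=-2 y=0. PCs: A@3 B@3 C@4

Answer: x=-2 y=0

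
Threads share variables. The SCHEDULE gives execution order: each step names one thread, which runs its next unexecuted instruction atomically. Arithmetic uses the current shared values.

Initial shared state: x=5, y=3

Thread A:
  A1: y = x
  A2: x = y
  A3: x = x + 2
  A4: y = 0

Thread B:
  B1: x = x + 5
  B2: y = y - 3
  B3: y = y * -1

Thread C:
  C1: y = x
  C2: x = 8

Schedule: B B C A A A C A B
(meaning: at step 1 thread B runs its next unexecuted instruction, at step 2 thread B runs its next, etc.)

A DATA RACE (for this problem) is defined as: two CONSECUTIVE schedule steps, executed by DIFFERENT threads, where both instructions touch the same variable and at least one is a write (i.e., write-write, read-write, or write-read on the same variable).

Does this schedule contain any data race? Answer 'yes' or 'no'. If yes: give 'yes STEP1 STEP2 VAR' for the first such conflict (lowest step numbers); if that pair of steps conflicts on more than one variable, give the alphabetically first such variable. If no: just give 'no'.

Answer: yes 2 3 y

Derivation:
Steps 1,2: same thread (B). No race.
Steps 2,3: B(y = y - 3) vs C(y = x). RACE on y (W-W).
Steps 3,4: C(y = x) vs A(y = x). RACE on y (W-W).
Steps 4,5: same thread (A). No race.
Steps 5,6: same thread (A). No race.
Steps 6,7: A(x = x + 2) vs C(x = 8). RACE on x (W-W).
Steps 7,8: C(r=-,w=x) vs A(r=-,w=y). No conflict.
Steps 8,9: A(y = 0) vs B(y = y * -1). RACE on y (W-W).
First conflict at steps 2,3.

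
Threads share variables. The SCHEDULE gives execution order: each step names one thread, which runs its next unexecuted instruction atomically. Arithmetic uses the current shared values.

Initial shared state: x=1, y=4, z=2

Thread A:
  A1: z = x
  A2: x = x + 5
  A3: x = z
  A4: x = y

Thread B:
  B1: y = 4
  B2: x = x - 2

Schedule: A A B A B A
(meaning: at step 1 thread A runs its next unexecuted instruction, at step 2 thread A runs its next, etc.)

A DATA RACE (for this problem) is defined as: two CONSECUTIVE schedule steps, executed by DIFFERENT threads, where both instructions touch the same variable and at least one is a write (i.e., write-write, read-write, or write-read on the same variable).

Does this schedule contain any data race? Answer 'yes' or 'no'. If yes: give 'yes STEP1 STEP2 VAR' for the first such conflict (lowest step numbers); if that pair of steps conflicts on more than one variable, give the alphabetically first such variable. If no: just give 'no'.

Answer: yes 4 5 x

Derivation:
Steps 1,2: same thread (A). No race.
Steps 2,3: A(r=x,w=x) vs B(r=-,w=y). No conflict.
Steps 3,4: B(r=-,w=y) vs A(r=z,w=x). No conflict.
Steps 4,5: A(x = z) vs B(x = x - 2). RACE on x (W-W).
Steps 5,6: B(x = x - 2) vs A(x = y). RACE on x (W-W).
First conflict at steps 4,5.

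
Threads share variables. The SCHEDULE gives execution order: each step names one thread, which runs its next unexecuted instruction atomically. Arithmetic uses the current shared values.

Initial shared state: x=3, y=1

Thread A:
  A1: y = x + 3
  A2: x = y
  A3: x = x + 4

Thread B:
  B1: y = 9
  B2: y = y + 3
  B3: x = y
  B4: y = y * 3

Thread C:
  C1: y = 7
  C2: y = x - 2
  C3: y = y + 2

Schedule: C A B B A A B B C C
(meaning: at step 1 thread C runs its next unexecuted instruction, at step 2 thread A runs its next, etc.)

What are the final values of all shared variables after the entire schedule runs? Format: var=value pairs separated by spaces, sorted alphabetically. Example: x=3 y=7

Step 1: thread C executes C1 (y = 7). Shared: x=3 y=7. PCs: A@0 B@0 C@1
Step 2: thread A executes A1 (y = x + 3). Shared: x=3 y=6. PCs: A@1 B@0 C@1
Step 3: thread B executes B1 (y = 9). Shared: x=3 y=9. PCs: A@1 B@1 C@1
Step 4: thread B executes B2 (y = y + 3). Shared: x=3 y=12. PCs: A@1 B@2 C@1
Step 5: thread A executes A2 (x = y). Shared: x=12 y=12. PCs: A@2 B@2 C@1
Step 6: thread A executes A3 (x = x + 4). Shared: x=16 y=12. PCs: A@3 B@2 C@1
Step 7: thread B executes B3 (x = y). Shared: x=12 y=12. PCs: A@3 B@3 C@1
Step 8: thread B executes B4 (y = y * 3). Shared: x=12 y=36. PCs: A@3 B@4 C@1
Step 9: thread C executes C2 (y = x - 2). Shared: x=12 y=10. PCs: A@3 B@4 C@2
Step 10: thread C executes C3 (y = y + 2). Shared: x=12 y=12. PCs: A@3 B@4 C@3

Answer: x=12 y=12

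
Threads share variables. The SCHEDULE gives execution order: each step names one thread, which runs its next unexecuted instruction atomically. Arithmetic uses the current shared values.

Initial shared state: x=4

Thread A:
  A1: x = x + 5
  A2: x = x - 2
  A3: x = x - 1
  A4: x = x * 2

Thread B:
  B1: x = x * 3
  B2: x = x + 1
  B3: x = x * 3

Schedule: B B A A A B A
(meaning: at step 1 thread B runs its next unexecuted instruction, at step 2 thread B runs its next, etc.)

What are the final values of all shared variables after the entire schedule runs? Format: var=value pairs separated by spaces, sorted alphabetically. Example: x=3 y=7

Step 1: thread B executes B1 (x = x * 3). Shared: x=12. PCs: A@0 B@1
Step 2: thread B executes B2 (x = x + 1). Shared: x=13. PCs: A@0 B@2
Step 3: thread A executes A1 (x = x + 5). Shared: x=18. PCs: A@1 B@2
Step 4: thread A executes A2 (x = x - 2). Shared: x=16. PCs: A@2 B@2
Step 5: thread A executes A3 (x = x - 1). Shared: x=15. PCs: A@3 B@2
Step 6: thread B executes B3 (x = x * 3). Shared: x=45. PCs: A@3 B@3
Step 7: thread A executes A4 (x = x * 2). Shared: x=90. PCs: A@4 B@3

Answer: x=90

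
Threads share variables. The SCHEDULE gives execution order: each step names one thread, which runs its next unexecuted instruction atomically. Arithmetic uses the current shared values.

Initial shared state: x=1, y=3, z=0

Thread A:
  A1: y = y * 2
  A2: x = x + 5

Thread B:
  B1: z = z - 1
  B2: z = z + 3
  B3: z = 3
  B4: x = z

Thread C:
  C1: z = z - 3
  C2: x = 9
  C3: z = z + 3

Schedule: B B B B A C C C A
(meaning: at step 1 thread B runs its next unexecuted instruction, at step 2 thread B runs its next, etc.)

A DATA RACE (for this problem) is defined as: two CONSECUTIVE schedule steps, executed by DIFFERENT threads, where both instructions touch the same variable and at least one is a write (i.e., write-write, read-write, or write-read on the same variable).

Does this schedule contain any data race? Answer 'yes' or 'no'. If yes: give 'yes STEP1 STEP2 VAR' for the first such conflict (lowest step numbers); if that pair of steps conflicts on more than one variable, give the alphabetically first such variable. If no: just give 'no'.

Steps 1,2: same thread (B). No race.
Steps 2,3: same thread (B). No race.
Steps 3,4: same thread (B). No race.
Steps 4,5: B(r=z,w=x) vs A(r=y,w=y). No conflict.
Steps 5,6: A(r=y,w=y) vs C(r=z,w=z). No conflict.
Steps 6,7: same thread (C). No race.
Steps 7,8: same thread (C). No race.
Steps 8,9: C(r=z,w=z) vs A(r=x,w=x). No conflict.

Answer: no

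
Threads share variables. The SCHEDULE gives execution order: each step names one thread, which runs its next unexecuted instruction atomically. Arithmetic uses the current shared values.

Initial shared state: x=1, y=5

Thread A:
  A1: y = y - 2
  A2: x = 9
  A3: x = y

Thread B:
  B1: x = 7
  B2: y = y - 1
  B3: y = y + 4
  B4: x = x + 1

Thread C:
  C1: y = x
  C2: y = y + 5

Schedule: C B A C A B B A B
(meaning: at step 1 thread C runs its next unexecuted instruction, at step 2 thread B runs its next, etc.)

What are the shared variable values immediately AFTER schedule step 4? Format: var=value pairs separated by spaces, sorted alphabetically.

Answer: x=7 y=4

Derivation:
Step 1: thread C executes C1 (y = x). Shared: x=1 y=1. PCs: A@0 B@0 C@1
Step 2: thread B executes B1 (x = 7). Shared: x=7 y=1. PCs: A@0 B@1 C@1
Step 3: thread A executes A1 (y = y - 2). Shared: x=7 y=-1. PCs: A@1 B@1 C@1
Step 4: thread C executes C2 (y = y + 5). Shared: x=7 y=4. PCs: A@1 B@1 C@2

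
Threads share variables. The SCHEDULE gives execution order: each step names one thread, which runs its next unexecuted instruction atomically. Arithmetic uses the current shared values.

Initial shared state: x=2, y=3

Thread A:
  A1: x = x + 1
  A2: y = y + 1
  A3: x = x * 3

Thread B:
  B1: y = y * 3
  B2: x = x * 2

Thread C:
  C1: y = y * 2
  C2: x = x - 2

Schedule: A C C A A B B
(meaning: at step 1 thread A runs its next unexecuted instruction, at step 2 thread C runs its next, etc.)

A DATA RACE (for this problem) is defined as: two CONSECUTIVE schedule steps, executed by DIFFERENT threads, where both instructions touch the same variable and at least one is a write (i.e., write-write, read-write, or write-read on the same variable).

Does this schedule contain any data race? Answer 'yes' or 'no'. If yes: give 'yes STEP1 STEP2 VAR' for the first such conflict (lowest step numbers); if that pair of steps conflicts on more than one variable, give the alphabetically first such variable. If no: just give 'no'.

Steps 1,2: A(r=x,w=x) vs C(r=y,w=y). No conflict.
Steps 2,3: same thread (C). No race.
Steps 3,4: C(r=x,w=x) vs A(r=y,w=y). No conflict.
Steps 4,5: same thread (A). No race.
Steps 5,6: A(r=x,w=x) vs B(r=y,w=y). No conflict.
Steps 6,7: same thread (B). No race.

Answer: no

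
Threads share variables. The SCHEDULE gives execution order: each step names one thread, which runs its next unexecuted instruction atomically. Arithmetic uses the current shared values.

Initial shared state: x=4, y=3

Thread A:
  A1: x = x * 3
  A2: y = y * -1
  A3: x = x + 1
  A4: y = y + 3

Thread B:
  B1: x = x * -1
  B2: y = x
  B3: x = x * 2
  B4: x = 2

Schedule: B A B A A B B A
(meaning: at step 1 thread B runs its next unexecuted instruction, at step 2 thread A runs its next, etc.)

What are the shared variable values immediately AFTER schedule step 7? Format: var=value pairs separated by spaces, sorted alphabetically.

Answer: x=2 y=12

Derivation:
Step 1: thread B executes B1 (x = x * -1). Shared: x=-4 y=3. PCs: A@0 B@1
Step 2: thread A executes A1 (x = x * 3). Shared: x=-12 y=3. PCs: A@1 B@1
Step 3: thread B executes B2 (y = x). Shared: x=-12 y=-12. PCs: A@1 B@2
Step 4: thread A executes A2 (y = y * -1). Shared: x=-12 y=12. PCs: A@2 B@2
Step 5: thread A executes A3 (x = x + 1). Shared: x=-11 y=12. PCs: A@3 B@2
Step 6: thread B executes B3 (x = x * 2). Shared: x=-22 y=12. PCs: A@3 B@3
Step 7: thread B executes B4 (x = 2). Shared: x=2 y=12. PCs: A@3 B@4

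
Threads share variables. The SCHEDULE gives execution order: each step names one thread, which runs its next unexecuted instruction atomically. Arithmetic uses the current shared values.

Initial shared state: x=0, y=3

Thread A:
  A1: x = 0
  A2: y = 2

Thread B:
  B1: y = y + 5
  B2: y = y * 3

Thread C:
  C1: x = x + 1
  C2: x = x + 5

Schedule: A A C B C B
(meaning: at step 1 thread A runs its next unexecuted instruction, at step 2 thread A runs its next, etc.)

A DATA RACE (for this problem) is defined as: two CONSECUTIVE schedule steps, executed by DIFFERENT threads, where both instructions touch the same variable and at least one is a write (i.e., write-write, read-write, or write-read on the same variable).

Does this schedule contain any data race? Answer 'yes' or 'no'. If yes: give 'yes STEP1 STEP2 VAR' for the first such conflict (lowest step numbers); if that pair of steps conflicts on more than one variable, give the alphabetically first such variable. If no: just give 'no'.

Steps 1,2: same thread (A). No race.
Steps 2,3: A(r=-,w=y) vs C(r=x,w=x). No conflict.
Steps 3,4: C(r=x,w=x) vs B(r=y,w=y). No conflict.
Steps 4,5: B(r=y,w=y) vs C(r=x,w=x). No conflict.
Steps 5,6: C(r=x,w=x) vs B(r=y,w=y). No conflict.

Answer: no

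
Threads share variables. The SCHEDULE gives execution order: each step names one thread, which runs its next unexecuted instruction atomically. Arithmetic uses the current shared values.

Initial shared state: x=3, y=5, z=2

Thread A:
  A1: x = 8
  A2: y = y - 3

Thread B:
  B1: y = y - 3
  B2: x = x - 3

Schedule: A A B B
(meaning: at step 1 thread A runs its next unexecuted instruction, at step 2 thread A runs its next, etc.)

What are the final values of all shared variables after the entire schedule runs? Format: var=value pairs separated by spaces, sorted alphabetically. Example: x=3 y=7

Answer: x=5 y=-1 z=2

Derivation:
Step 1: thread A executes A1 (x = 8). Shared: x=8 y=5 z=2. PCs: A@1 B@0
Step 2: thread A executes A2 (y = y - 3). Shared: x=8 y=2 z=2. PCs: A@2 B@0
Step 3: thread B executes B1 (y = y - 3). Shared: x=8 y=-1 z=2. PCs: A@2 B@1
Step 4: thread B executes B2 (x = x - 3). Shared: x=5 y=-1 z=2. PCs: A@2 B@2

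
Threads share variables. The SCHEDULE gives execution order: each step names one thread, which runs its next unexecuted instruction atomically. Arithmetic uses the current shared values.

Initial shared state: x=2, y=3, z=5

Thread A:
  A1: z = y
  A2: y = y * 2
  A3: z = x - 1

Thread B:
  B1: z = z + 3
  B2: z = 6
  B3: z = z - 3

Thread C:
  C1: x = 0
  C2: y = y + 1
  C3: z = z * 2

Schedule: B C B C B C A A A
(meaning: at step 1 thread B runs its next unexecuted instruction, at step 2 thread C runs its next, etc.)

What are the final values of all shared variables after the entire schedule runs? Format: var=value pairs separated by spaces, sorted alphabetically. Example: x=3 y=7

Step 1: thread B executes B1 (z = z + 3). Shared: x=2 y=3 z=8. PCs: A@0 B@1 C@0
Step 2: thread C executes C1 (x = 0). Shared: x=0 y=3 z=8. PCs: A@0 B@1 C@1
Step 3: thread B executes B2 (z = 6). Shared: x=0 y=3 z=6. PCs: A@0 B@2 C@1
Step 4: thread C executes C2 (y = y + 1). Shared: x=0 y=4 z=6. PCs: A@0 B@2 C@2
Step 5: thread B executes B3 (z = z - 3). Shared: x=0 y=4 z=3. PCs: A@0 B@3 C@2
Step 6: thread C executes C3 (z = z * 2). Shared: x=0 y=4 z=6. PCs: A@0 B@3 C@3
Step 7: thread A executes A1 (z = y). Shared: x=0 y=4 z=4. PCs: A@1 B@3 C@3
Step 8: thread A executes A2 (y = y * 2). Shared: x=0 y=8 z=4. PCs: A@2 B@3 C@3
Step 9: thread A executes A3 (z = x - 1). Shared: x=0 y=8 z=-1. PCs: A@3 B@3 C@3

Answer: x=0 y=8 z=-1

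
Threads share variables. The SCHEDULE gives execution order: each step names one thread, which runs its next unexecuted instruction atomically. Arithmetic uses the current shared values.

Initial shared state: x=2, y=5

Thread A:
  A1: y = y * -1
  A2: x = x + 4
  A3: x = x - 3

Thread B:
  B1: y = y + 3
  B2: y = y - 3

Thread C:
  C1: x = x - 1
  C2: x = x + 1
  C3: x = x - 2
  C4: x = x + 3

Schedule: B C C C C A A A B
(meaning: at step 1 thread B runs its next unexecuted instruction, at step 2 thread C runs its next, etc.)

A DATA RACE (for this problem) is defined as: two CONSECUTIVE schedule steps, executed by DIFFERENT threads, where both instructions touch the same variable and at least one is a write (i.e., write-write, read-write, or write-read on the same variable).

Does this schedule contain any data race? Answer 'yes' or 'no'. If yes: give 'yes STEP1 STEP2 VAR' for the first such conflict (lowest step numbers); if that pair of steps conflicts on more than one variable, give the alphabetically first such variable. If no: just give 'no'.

Answer: no

Derivation:
Steps 1,2: B(r=y,w=y) vs C(r=x,w=x). No conflict.
Steps 2,3: same thread (C). No race.
Steps 3,4: same thread (C). No race.
Steps 4,5: same thread (C). No race.
Steps 5,6: C(r=x,w=x) vs A(r=y,w=y). No conflict.
Steps 6,7: same thread (A). No race.
Steps 7,8: same thread (A). No race.
Steps 8,9: A(r=x,w=x) vs B(r=y,w=y). No conflict.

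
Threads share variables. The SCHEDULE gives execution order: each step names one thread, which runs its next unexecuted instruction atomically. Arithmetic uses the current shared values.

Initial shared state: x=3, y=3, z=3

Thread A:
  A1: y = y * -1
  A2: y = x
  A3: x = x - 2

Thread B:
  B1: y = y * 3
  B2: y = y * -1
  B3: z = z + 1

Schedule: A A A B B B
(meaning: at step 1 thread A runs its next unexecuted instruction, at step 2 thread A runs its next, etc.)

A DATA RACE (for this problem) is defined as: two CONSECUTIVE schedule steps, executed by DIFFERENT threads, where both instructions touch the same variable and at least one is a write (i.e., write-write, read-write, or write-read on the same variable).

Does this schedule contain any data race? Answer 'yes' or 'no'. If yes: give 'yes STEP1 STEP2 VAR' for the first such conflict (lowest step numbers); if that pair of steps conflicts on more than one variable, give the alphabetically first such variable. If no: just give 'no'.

Answer: no

Derivation:
Steps 1,2: same thread (A). No race.
Steps 2,3: same thread (A). No race.
Steps 3,4: A(r=x,w=x) vs B(r=y,w=y). No conflict.
Steps 4,5: same thread (B). No race.
Steps 5,6: same thread (B). No race.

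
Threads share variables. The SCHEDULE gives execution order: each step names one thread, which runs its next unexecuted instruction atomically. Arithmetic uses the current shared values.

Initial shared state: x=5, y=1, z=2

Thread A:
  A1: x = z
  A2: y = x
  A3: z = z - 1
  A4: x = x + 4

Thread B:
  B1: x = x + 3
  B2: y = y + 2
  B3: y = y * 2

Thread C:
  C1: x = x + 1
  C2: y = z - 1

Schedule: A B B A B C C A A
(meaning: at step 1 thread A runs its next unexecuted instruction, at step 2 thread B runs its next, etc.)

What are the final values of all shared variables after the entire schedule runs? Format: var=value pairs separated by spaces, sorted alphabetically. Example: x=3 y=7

Answer: x=10 y=1 z=1

Derivation:
Step 1: thread A executes A1 (x = z). Shared: x=2 y=1 z=2. PCs: A@1 B@0 C@0
Step 2: thread B executes B1 (x = x + 3). Shared: x=5 y=1 z=2. PCs: A@1 B@1 C@0
Step 3: thread B executes B2 (y = y + 2). Shared: x=5 y=3 z=2. PCs: A@1 B@2 C@0
Step 4: thread A executes A2 (y = x). Shared: x=5 y=5 z=2. PCs: A@2 B@2 C@0
Step 5: thread B executes B3 (y = y * 2). Shared: x=5 y=10 z=2. PCs: A@2 B@3 C@0
Step 6: thread C executes C1 (x = x + 1). Shared: x=6 y=10 z=2. PCs: A@2 B@3 C@1
Step 7: thread C executes C2 (y = z - 1). Shared: x=6 y=1 z=2. PCs: A@2 B@3 C@2
Step 8: thread A executes A3 (z = z - 1). Shared: x=6 y=1 z=1. PCs: A@3 B@3 C@2
Step 9: thread A executes A4 (x = x + 4). Shared: x=10 y=1 z=1. PCs: A@4 B@3 C@2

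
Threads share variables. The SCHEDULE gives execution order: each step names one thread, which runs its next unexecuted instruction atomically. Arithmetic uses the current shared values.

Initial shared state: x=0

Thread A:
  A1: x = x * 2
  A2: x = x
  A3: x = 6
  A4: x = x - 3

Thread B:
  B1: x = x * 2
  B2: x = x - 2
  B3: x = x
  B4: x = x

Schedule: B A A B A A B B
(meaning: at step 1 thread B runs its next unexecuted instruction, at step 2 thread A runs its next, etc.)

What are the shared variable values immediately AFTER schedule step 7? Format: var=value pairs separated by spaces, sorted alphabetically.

Answer: x=3

Derivation:
Step 1: thread B executes B1 (x = x * 2). Shared: x=0. PCs: A@0 B@1
Step 2: thread A executes A1 (x = x * 2). Shared: x=0. PCs: A@1 B@1
Step 3: thread A executes A2 (x = x). Shared: x=0. PCs: A@2 B@1
Step 4: thread B executes B2 (x = x - 2). Shared: x=-2. PCs: A@2 B@2
Step 5: thread A executes A3 (x = 6). Shared: x=6. PCs: A@3 B@2
Step 6: thread A executes A4 (x = x - 3). Shared: x=3. PCs: A@4 B@2
Step 7: thread B executes B3 (x = x). Shared: x=3. PCs: A@4 B@3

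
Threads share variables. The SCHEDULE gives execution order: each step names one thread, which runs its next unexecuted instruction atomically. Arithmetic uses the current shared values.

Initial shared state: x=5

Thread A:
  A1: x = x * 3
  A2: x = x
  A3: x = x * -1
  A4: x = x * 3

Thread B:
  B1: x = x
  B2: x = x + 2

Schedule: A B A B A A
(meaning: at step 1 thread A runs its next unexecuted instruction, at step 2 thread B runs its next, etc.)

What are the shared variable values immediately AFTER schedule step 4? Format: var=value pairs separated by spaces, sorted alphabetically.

Answer: x=17

Derivation:
Step 1: thread A executes A1 (x = x * 3). Shared: x=15. PCs: A@1 B@0
Step 2: thread B executes B1 (x = x). Shared: x=15. PCs: A@1 B@1
Step 3: thread A executes A2 (x = x). Shared: x=15. PCs: A@2 B@1
Step 4: thread B executes B2 (x = x + 2). Shared: x=17. PCs: A@2 B@2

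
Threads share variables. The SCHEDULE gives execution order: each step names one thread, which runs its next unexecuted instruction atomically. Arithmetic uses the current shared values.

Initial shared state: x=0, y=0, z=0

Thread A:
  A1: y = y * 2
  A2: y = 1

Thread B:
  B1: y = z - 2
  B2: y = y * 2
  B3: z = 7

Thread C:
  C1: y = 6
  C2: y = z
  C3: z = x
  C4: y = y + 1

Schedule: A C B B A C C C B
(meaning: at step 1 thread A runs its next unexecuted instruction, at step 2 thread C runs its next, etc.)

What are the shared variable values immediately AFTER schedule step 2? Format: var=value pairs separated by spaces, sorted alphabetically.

Step 1: thread A executes A1 (y = y * 2). Shared: x=0 y=0 z=0. PCs: A@1 B@0 C@0
Step 2: thread C executes C1 (y = 6). Shared: x=0 y=6 z=0. PCs: A@1 B@0 C@1

Answer: x=0 y=6 z=0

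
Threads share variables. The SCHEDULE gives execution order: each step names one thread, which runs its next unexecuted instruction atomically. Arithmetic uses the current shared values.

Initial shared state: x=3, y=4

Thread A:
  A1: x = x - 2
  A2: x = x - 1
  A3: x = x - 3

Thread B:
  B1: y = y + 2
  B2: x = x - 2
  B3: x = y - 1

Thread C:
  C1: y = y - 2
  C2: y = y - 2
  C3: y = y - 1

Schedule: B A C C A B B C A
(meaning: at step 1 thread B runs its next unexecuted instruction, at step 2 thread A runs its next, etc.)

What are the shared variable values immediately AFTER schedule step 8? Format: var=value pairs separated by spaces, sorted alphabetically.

Answer: x=1 y=1

Derivation:
Step 1: thread B executes B1 (y = y + 2). Shared: x=3 y=6. PCs: A@0 B@1 C@0
Step 2: thread A executes A1 (x = x - 2). Shared: x=1 y=6. PCs: A@1 B@1 C@0
Step 3: thread C executes C1 (y = y - 2). Shared: x=1 y=4. PCs: A@1 B@1 C@1
Step 4: thread C executes C2 (y = y - 2). Shared: x=1 y=2. PCs: A@1 B@1 C@2
Step 5: thread A executes A2 (x = x - 1). Shared: x=0 y=2. PCs: A@2 B@1 C@2
Step 6: thread B executes B2 (x = x - 2). Shared: x=-2 y=2. PCs: A@2 B@2 C@2
Step 7: thread B executes B3 (x = y - 1). Shared: x=1 y=2. PCs: A@2 B@3 C@2
Step 8: thread C executes C3 (y = y - 1). Shared: x=1 y=1. PCs: A@2 B@3 C@3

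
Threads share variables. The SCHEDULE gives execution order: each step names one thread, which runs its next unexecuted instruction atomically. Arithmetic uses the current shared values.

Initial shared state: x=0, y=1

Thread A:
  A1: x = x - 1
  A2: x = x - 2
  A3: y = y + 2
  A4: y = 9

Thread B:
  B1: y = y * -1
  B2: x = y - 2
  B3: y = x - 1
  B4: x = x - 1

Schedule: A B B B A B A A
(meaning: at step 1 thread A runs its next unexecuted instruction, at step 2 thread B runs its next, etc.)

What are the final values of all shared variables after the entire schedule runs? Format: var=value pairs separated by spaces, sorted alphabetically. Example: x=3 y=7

Step 1: thread A executes A1 (x = x - 1). Shared: x=-1 y=1. PCs: A@1 B@0
Step 2: thread B executes B1 (y = y * -1). Shared: x=-1 y=-1. PCs: A@1 B@1
Step 3: thread B executes B2 (x = y - 2). Shared: x=-3 y=-1. PCs: A@1 B@2
Step 4: thread B executes B3 (y = x - 1). Shared: x=-3 y=-4. PCs: A@1 B@3
Step 5: thread A executes A2 (x = x - 2). Shared: x=-5 y=-4. PCs: A@2 B@3
Step 6: thread B executes B4 (x = x - 1). Shared: x=-6 y=-4. PCs: A@2 B@4
Step 7: thread A executes A3 (y = y + 2). Shared: x=-6 y=-2. PCs: A@3 B@4
Step 8: thread A executes A4 (y = 9). Shared: x=-6 y=9. PCs: A@4 B@4

Answer: x=-6 y=9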